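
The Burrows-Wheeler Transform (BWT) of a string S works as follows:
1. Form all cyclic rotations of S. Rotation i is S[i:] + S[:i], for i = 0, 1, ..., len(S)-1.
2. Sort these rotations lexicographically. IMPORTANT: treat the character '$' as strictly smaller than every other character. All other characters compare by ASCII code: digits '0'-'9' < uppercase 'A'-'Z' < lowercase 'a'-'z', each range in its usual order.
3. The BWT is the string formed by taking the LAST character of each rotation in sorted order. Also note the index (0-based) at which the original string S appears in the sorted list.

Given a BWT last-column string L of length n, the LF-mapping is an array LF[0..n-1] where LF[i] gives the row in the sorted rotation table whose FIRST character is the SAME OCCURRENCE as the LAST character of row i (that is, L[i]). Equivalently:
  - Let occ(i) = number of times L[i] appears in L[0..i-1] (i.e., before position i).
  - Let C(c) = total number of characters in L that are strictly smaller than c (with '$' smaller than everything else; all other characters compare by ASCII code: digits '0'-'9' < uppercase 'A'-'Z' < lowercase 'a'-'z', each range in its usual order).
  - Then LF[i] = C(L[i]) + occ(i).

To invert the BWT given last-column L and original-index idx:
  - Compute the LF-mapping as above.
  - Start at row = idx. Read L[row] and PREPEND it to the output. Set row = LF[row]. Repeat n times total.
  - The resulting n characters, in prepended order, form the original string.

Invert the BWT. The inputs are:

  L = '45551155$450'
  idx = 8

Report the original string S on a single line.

Answer: 51455055514$

Derivation:
LF mapping: 4 6 7 8 2 3 9 10 0 5 11 1
Walk LF starting at row 8, prepending L[row]:
  step 1: row=8, L[8]='$', prepend. Next row=LF[8]=0
  step 2: row=0, L[0]='4', prepend. Next row=LF[0]=4
  step 3: row=4, L[4]='1', prepend. Next row=LF[4]=2
  step 4: row=2, L[2]='5', prepend. Next row=LF[2]=7
  step 5: row=7, L[7]='5', prepend. Next row=LF[7]=10
  step 6: row=10, L[10]='5', prepend. Next row=LF[10]=11
  step 7: row=11, L[11]='0', prepend. Next row=LF[11]=1
  step 8: row=1, L[1]='5', prepend. Next row=LF[1]=6
  step 9: row=6, L[6]='5', prepend. Next row=LF[6]=9
  step 10: row=9, L[9]='4', prepend. Next row=LF[9]=5
  step 11: row=5, L[5]='1', prepend. Next row=LF[5]=3
  step 12: row=3, L[3]='5', prepend. Next row=LF[3]=8
Reversed output: 51455055514$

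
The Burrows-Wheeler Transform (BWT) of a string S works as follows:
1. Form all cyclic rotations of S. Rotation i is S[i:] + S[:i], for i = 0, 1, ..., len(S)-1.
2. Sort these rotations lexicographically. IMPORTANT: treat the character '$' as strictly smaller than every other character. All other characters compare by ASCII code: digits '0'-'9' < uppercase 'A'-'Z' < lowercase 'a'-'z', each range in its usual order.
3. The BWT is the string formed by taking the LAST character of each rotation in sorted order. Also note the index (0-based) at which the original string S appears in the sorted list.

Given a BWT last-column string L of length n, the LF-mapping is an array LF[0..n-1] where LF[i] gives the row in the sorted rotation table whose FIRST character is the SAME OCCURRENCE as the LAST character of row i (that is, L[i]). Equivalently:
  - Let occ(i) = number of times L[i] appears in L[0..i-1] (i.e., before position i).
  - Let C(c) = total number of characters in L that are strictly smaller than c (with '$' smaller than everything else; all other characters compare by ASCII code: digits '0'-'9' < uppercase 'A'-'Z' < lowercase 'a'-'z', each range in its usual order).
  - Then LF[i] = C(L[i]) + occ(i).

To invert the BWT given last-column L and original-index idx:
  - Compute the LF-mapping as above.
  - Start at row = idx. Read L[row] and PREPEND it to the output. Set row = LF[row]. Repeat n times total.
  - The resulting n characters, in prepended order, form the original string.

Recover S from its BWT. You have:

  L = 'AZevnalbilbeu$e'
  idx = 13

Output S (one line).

LF mapping: 1 2 6 14 12 3 10 4 9 11 5 7 13 0 8
Walk LF starting at row 13, prepending L[row]:
  step 1: row=13, L[13]='$', prepend. Next row=LF[13]=0
  step 2: row=0, L[0]='A', prepend. Next row=LF[0]=1
  step 3: row=1, L[1]='Z', prepend. Next row=LF[1]=2
  step 4: row=2, L[2]='e', prepend. Next row=LF[2]=6
  step 5: row=6, L[6]='l', prepend. Next row=LF[6]=10
  step 6: row=10, L[10]='b', prepend. Next row=LF[10]=5
  step 7: row=5, L[5]='a', prepend. Next row=LF[5]=3
  step 8: row=3, L[3]='v', prepend. Next row=LF[3]=14
  step 9: row=14, L[14]='e', prepend. Next row=LF[14]=8
  step 10: row=8, L[8]='i', prepend. Next row=LF[8]=9
  step 11: row=9, L[9]='l', prepend. Next row=LF[9]=11
  step 12: row=11, L[11]='e', prepend. Next row=LF[11]=7
  step 13: row=7, L[7]='b', prepend. Next row=LF[7]=4
  step 14: row=4, L[4]='n', prepend. Next row=LF[4]=12
  step 15: row=12, L[12]='u', prepend. Next row=LF[12]=13
Reversed output: unbelievableZA$

Answer: unbelievableZA$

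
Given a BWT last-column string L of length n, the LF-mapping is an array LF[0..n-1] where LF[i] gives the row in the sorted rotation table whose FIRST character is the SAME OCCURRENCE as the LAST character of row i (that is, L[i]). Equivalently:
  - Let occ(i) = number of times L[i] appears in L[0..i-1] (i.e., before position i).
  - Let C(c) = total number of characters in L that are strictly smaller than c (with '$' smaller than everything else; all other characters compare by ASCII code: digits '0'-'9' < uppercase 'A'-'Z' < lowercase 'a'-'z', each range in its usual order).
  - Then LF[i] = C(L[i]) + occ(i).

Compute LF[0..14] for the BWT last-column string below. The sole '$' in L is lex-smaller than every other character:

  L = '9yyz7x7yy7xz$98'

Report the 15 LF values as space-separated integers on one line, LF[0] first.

Answer: 5 9 10 13 1 7 2 11 12 3 8 14 0 6 4

Derivation:
Char counts: '$':1, '7':3, '8':1, '9':2, 'x':2, 'y':4, 'z':2
C (first-col start): C('$')=0, C('7')=1, C('8')=4, C('9')=5, C('x')=7, C('y')=9, C('z')=13
L[0]='9': occ=0, LF[0]=C('9')+0=5+0=5
L[1]='y': occ=0, LF[1]=C('y')+0=9+0=9
L[2]='y': occ=1, LF[2]=C('y')+1=9+1=10
L[3]='z': occ=0, LF[3]=C('z')+0=13+0=13
L[4]='7': occ=0, LF[4]=C('7')+0=1+0=1
L[5]='x': occ=0, LF[5]=C('x')+0=7+0=7
L[6]='7': occ=1, LF[6]=C('7')+1=1+1=2
L[7]='y': occ=2, LF[7]=C('y')+2=9+2=11
L[8]='y': occ=3, LF[8]=C('y')+3=9+3=12
L[9]='7': occ=2, LF[9]=C('7')+2=1+2=3
L[10]='x': occ=1, LF[10]=C('x')+1=7+1=8
L[11]='z': occ=1, LF[11]=C('z')+1=13+1=14
L[12]='$': occ=0, LF[12]=C('$')+0=0+0=0
L[13]='9': occ=1, LF[13]=C('9')+1=5+1=6
L[14]='8': occ=0, LF[14]=C('8')+0=4+0=4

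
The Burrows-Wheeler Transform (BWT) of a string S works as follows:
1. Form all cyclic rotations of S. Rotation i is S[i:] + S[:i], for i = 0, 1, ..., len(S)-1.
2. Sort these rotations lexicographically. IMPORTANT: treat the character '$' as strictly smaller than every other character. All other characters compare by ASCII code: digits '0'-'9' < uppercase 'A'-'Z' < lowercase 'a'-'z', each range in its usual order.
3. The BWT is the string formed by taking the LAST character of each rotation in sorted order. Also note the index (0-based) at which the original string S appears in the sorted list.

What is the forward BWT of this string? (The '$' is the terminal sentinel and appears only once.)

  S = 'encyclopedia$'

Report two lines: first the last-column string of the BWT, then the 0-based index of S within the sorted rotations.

All 13 rotations (rotation i = S[i:]+S[:i]):
  rot[0] = encyclopedia$
  rot[1] = ncyclopedia$e
  rot[2] = cyclopedia$en
  rot[3] = yclopedia$enc
  rot[4] = clopedia$ency
  rot[5] = lopedia$encyc
  rot[6] = opedia$encycl
  rot[7] = pedia$encyclo
  rot[8] = edia$encyclop
  rot[9] = dia$encyclope
  rot[10] = ia$encycloped
  rot[11] = a$encyclopedi
  rot[12] = $encyclopedia
Sorted (with $ < everything):
  sorted[0] = $encyclopedia  (last char: 'a')
  sorted[1] = a$encyclopedi  (last char: 'i')
  sorted[2] = clopedia$ency  (last char: 'y')
  sorted[3] = cyclopedia$en  (last char: 'n')
  sorted[4] = dia$encyclope  (last char: 'e')
  sorted[5] = edia$encyclop  (last char: 'p')
  sorted[6] = encyclopedia$  (last char: '$')
  sorted[7] = ia$encycloped  (last char: 'd')
  sorted[8] = lopedia$encyc  (last char: 'c')
  sorted[9] = ncyclopedia$e  (last char: 'e')
  sorted[10] = opedia$encycl  (last char: 'l')
  sorted[11] = pedia$encyclo  (last char: 'o')
  sorted[12] = yclopedia$enc  (last char: 'c')
Last column: aiynep$dceloc
Original string S is at sorted index 6

Answer: aiynep$dceloc
6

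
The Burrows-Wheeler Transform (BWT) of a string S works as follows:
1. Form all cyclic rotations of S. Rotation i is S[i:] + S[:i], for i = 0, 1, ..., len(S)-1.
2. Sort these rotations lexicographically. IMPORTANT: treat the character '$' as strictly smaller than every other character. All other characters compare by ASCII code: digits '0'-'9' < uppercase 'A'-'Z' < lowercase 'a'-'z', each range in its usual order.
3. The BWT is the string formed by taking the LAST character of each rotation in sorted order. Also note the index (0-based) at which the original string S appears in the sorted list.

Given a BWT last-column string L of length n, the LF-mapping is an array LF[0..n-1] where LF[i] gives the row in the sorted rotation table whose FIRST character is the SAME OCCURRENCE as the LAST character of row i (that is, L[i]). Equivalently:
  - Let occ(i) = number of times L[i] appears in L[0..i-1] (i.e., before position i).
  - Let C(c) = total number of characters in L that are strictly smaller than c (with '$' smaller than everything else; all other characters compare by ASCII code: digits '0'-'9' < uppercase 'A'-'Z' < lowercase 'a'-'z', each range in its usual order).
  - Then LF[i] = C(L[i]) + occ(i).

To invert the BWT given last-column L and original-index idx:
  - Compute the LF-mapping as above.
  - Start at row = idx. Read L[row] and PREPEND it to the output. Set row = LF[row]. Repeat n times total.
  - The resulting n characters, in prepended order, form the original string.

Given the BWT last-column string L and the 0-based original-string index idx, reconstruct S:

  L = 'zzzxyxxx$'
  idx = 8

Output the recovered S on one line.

LF mapping: 6 7 8 1 5 2 3 4 0
Walk LF starting at row 8, prepending L[row]:
  step 1: row=8, L[8]='$', prepend. Next row=LF[8]=0
  step 2: row=0, L[0]='z', prepend. Next row=LF[0]=6
  step 3: row=6, L[6]='x', prepend. Next row=LF[6]=3
  step 4: row=3, L[3]='x', prepend. Next row=LF[3]=1
  step 5: row=1, L[1]='z', prepend. Next row=LF[1]=7
  step 6: row=7, L[7]='x', prepend. Next row=LF[7]=4
  step 7: row=4, L[4]='y', prepend. Next row=LF[4]=5
  step 8: row=5, L[5]='x', prepend. Next row=LF[5]=2
  step 9: row=2, L[2]='z', prepend. Next row=LF[2]=8
Reversed output: zxyxzxxz$

Answer: zxyxzxxz$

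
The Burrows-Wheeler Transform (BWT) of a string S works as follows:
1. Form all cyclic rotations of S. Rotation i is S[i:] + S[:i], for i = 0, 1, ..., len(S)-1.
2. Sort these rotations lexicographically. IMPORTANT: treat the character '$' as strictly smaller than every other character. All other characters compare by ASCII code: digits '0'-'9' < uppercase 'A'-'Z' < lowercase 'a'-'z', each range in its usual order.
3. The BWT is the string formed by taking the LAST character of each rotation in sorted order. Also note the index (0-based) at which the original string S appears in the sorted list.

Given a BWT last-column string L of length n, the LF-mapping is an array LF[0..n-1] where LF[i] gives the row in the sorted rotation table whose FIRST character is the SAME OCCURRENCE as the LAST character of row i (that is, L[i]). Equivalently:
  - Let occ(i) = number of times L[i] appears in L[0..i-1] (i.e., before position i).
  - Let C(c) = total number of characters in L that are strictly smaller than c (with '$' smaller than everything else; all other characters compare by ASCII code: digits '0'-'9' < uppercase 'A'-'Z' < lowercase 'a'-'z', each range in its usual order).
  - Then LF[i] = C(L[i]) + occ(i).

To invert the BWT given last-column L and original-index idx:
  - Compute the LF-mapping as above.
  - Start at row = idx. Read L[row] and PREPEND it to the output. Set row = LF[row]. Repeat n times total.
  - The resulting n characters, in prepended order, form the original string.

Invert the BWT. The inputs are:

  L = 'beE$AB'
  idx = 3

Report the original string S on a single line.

LF mapping: 4 5 3 0 1 2
Walk LF starting at row 3, prepending L[row]:
  step 1: row=3, L[3]='$', prepend. Next row=LF[3]=0
  step 2: row=0, L[0]='b', prepend. Next row=LF[0]=4
  step 3: row=4, L[4]='A', prepend. Next row=LF[4]=1
  step 4: row=1, L[1]='e', prepend. Next row=LF[1]=5
  step 5: row=5, L[5]='B', prepend. Next row=LF[5]=2
  step 6: row=2, L[2]='E', prepend. Next row=LF[2]=3
Reversed output: EBeAb$

Answer: EBeAb$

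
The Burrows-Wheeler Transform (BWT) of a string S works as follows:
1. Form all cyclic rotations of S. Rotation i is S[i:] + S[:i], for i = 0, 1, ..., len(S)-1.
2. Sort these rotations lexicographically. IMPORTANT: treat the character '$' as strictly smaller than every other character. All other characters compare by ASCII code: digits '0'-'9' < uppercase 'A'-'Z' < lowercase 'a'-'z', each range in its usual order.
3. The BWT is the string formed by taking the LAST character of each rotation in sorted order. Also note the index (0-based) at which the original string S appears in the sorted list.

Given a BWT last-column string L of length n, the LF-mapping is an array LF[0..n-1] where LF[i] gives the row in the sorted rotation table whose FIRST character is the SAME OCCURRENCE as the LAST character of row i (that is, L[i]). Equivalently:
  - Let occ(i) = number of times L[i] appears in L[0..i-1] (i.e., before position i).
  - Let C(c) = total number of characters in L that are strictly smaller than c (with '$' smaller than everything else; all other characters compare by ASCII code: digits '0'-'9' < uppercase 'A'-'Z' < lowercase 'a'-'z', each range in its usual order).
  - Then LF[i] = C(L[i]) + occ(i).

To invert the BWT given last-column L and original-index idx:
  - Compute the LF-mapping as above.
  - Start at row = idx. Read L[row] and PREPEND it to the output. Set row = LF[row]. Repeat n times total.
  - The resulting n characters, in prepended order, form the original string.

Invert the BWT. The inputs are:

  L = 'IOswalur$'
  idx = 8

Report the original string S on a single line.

LF mapping: 1 2 6 8 3 4 7 5 0
Walk LF starting at row 8, prepending L[row]:
  step 1: row=8, L[8]='$', prepend. Next row=LF[8]=0
  step 2: row=0, L[0]='I', prepend. Next row=LF[0]=1
  step 3: row=1, L[1]='O', prepend. Next row=LF[1]=2
  step 4: row=2, L[2]='s', prepend. Next row=LF[2]=6
  step 5: row=6, L[6]='u', prepend. Next row=LF[6]=7
  step 6: row=7, L[7]='r', prepend. Next row=LF[7]=5
  step 7: row=5, L[5]='l', prepend. Next row=LF[5]=4
  step 8: row=4, L[4]='a', prepend. Next row=LF[4]=3
  step 9: row=3, L[3]='w', prepend. Next row=LF[3]=8
Reversed output: walrusOI$

Answer: walrusOI$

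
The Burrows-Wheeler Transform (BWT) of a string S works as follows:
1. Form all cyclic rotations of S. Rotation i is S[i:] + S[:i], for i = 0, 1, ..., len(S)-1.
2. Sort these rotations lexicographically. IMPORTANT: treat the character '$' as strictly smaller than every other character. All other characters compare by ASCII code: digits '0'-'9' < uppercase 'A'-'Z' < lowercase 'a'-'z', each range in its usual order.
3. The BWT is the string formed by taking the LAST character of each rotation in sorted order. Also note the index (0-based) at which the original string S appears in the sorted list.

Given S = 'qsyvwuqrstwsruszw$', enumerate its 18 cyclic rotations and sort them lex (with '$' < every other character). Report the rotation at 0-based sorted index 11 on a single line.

Answer: uszw$qsyvwuqrstwsr

Derivation:
All 18 rotations (rotation i = S[i:]+S[:i]):
  rot[0] = qsyvwuqrstwsruszw$
  rot[1] = syvwuqrstwsruszw$q
  rot[2] = yvwuqrstwsruszw$qs
  rot[3] = vwuqrstwsruszw$qsy
  rot[4] = wuqrstwsruszw$qsyv
  rot[5] = uqrstwsruszw$qsyvw
  rot[6] = qrstwsruszw$qsyvwu
  rot[7] = rstwsruszw$qsyvwuq
  rot[8] = stwsruszw$qsyvwuqr
  rot[9] = twsruszw$qsyvwuqrs
  rot[10] = wsruszw$qsyvwuqrst
  rot[11] = sruszw$qsyvwuqrstw
  rot[12] = ruszw$qsyvwuqrstws
  rot[13] = uszw$qsyvwuqrstwsr
  rot[14] = szw$qsyvwuqrstwsru
  rot[15] = zw$qsyvwuqrstwsrus
  rot[16] = w$qsyvwuqrstwsrusz
  rot[17] = $qsyvwuqrstwsruszw
Sorted (with $ < everything):
  sorted[0] = $qsyvwuqrstwsruszw
  sorted[1] = qrstwsruszw$qsyvwu
  sorted[2] = qsyvwuqrstwsruszw$
  sorted[3] = rstwsruszw$qsyvwuq
  sorted[4] = ruszw$qsyvwuqrstws
  sorted[5] = sruszw$qsyvwuqrstw
  sorted[6] = stwsruszw$qsyvwuqr
  sorted[7] = syvwuqrstwsruszw$q
  sorted[8] = szw$qsyvwuqrstwsru
  sorted[9] = twsruszw$qsyvwuqrs
  sorted[10] = uqrstwsruszw$qsyvw
  sorted[11] = uszw$qsyvwuqrstwsr
  sorted[12] = vwuqrstwsruszw$qsy
  sorted[13] = w$qsyvwuqrstwsrusz
  sorted[14] = wsruszw$qsyvwuqrst
  sorted[15] = wuqrstwsruszw$qsyv
  sorted[16] = yvwuqrstwsruszw$qs
  sorted[17] = zw$qsyvwuqrstwsrus
sorted[11] = uszw$qsyvwuqrstwsr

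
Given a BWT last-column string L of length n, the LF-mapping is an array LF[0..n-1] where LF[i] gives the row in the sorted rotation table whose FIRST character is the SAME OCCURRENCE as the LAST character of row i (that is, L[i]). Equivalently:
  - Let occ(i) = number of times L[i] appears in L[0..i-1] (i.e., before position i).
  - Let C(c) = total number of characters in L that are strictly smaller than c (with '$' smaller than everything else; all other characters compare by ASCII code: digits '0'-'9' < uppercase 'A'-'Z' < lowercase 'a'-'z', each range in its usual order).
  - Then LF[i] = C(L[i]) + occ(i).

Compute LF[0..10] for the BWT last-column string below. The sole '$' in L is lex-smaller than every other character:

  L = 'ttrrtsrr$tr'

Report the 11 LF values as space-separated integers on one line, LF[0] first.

Char counts: '$':1, 'r':5, 's':1, 't':4
C (first-col start): C('$')=0, C('r')=1, C('s')=6, C('t')=7
L[0]='t': occ=0, LF[0]=C('t')+0=7+0=7
L[1]='t': occ=1, LF[1]=C('t')+1=7+1=8
L[2]='r': occ=0, LF[2]=C('r')+0=1+0=1
L[3]='r': occ=1, LF[3]=C('r')+1=1+1=2
L[4]='t': occ=2, LF[4]=C('t')+2=7+2=9
L[5]='s': occ=0, LF[5]=C('s')+0=6+0=6
L[6]='r': occ=2, LF[6]=C('r')+2=1+2=3
L[7]='r': occ=3, LF[7]=C('r')+3=1+3=4
L[8]='$': occ=0, LF[8]=C('$')+0=0+0=0
L[9]='t': occ=3, LF[9]=C('t')+3=7+3=10
L[10]='r': occ=4, LF[10]=C('r')+4=1+4=5

Answer: 7 8 1 2 9 6 3 4 0 10 5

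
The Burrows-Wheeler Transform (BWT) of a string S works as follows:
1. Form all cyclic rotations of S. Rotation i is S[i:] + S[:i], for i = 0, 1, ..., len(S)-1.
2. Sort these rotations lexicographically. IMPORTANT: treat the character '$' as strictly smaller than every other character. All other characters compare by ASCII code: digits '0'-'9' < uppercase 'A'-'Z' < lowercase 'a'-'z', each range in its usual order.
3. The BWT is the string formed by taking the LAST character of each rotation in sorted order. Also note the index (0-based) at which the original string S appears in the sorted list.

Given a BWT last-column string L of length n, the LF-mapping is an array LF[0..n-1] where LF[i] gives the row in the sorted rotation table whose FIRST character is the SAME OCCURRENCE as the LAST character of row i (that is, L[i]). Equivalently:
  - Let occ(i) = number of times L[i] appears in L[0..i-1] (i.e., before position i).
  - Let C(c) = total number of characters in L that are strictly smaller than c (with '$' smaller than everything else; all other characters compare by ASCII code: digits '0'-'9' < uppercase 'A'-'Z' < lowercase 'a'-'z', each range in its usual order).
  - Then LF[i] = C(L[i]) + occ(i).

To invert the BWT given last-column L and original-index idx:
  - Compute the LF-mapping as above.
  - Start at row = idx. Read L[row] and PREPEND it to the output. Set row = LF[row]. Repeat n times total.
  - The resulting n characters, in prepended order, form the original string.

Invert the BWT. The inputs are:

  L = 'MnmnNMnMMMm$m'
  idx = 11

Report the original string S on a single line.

Answer: nMmMMmnNMmnM$

Derivation:
LF mapping: 1 10 7 11 6 2 12 3 4 5 8 0 9
Walk LF starting at row 11, prepending L[row]:
  step 1: row=11, L[11]='$', prepend. Next row=LF[11]=0
  step 2: row=0, L[0]='M', prepend. Next row=LF[0]=1
  step 3: row=1, L[1]='n', prepend. Next row=LF[1]=10
  step 4: row=10, L[10]='m', prepend. Next row=LF[10]=8
  step 5: row=8, L[8]='M', prepend. Next row=LF[8]=4
  step 6: row=4, L[4]='N', prepend. Next row=LF[4]=6
  step 7: row=6, L[6]='n', prepend. Next row=LF[6]=12
  step 8: row=12, L[12]='m', prepend. Next row=LF[12]=9
  step 9: row=9, L[9]='M', prepend. Next row=LF[9]=5
  step 10: row=5, L[5]='M', prepend. Next row=LF[5]=2
  step 11: row=2, L[2]='m', prepend. Next row=LF[2]=7
  step 12: row=7, L[7]='M', prepend. Next row=LF[7]=3
  step 13: row=3, L[3]='n', prepend. Next row=LF[3]=11
Reversed output: nMmMMmnNMmnM$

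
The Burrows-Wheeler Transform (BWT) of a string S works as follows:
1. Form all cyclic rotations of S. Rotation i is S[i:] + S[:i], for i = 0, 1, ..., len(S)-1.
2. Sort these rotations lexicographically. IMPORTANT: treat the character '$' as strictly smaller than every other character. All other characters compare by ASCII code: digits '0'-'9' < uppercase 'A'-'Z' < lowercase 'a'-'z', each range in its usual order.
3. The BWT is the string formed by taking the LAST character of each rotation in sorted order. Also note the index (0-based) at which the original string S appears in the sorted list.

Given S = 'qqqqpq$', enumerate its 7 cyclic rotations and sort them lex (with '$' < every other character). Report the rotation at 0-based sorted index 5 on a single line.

Answer: qqqpq$q

Derivation:
All 7 rotations (rotation i = S[i:]+S[:i]):
  rot[0] = qqqqpq$
  rot[1] = qqqpq$q
  rot[2] = qqpq$qq
  rot[3] = qpq$qqq
  rot[4] = pq$qqqq
  rot[5] = q$qqqqp
  rot[6] = $qqqqpq
Sorted (with $ < everything):
  sorted[0] = $qqqqpq
  sorted[1] = pq$qqqq
  sorted[2] = q$qqqqp
  sorted[3] = qpq$qqq
  sorted[4] = qqpq$qq
  sorted[5] = qqqpq$q
  sorted[6] = qqqqpq$
sorted[5] = qqqpq$q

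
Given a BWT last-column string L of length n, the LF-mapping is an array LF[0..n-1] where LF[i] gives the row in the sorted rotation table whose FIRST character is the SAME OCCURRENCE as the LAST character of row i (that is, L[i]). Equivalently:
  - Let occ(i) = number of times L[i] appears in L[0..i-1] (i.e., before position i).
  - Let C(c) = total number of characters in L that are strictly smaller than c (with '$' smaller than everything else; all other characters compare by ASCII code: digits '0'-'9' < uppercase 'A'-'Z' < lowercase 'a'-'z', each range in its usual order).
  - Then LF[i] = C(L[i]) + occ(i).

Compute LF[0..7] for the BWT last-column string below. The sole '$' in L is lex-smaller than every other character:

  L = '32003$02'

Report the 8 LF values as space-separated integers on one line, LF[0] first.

Char counts: '$':1, '0':3, '2':2, '3':2
C (first-col start): C('$')=0, C('0')=1, C('2')=4, C('3')=6
L[0]='3': occ=0, LF[0]=C('3')+0=6+0=6
L[1]='2': occ=0, LF[1]=C('2')+0=4+0=4
L[2]='0': occ=0, LF[2]=C('0')+0=1+0=1
L[3]='0': occ=1, LF[3]=C('0')+1=1+1=2
L[4]='3': occ=1, LF[4]=C('3')+1=6+1=7
L[5]='$': occ=0, LF[5]=C('$')+0=0+0=0
L[6]='0': occ=2, LF[6]=C('0')+2=1+2=3
L[7]='2': occ=1, LF[7]=C('2')+1=4+1=5

Answer: 6 4 1 2 7 0 3 5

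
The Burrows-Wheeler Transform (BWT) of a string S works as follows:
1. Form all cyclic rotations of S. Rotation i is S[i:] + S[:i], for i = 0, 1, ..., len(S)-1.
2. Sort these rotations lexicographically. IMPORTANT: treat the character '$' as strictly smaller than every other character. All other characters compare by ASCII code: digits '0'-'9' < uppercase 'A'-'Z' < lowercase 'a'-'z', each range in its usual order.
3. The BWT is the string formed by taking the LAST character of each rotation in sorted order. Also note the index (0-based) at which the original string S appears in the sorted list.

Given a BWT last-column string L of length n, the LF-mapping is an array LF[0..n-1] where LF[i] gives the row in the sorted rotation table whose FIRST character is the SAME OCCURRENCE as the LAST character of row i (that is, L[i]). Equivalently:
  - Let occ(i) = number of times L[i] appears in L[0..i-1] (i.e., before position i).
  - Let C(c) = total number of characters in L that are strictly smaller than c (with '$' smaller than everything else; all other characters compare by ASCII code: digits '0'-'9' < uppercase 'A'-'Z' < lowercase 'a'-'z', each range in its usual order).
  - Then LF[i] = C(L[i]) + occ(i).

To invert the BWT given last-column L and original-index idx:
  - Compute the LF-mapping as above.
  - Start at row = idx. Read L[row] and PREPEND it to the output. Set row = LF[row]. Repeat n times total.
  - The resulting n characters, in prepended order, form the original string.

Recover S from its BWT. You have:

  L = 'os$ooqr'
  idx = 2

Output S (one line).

Answer: ooqrso$

Derivation:
LF mapping: 1 6 0 2 3 4 5
Walk LF starting at row 2, prepending L[row]:
  step 1: row=2, L[2]='$', prepend. Next row=LF[2]=0
  step 2: row=0, L[0]='o', prepend. Next row=LF[0]=1
  step 3: row=1, L[1]='s', prepend. Next row=LF[1]=6
  step 4: row=6, L[6]='r', prepend. Next row=LF[6]=5
  step 5: row=5, L[5]='q', prepend. Next row=LF[5]=4
  step 6: row=4, L[4]='o', prepend. Next row=LF[4]=3
  step 7: row=3, L[3]='o', prepend. Next row=LF[3]=2
Reversed output: ooqrso$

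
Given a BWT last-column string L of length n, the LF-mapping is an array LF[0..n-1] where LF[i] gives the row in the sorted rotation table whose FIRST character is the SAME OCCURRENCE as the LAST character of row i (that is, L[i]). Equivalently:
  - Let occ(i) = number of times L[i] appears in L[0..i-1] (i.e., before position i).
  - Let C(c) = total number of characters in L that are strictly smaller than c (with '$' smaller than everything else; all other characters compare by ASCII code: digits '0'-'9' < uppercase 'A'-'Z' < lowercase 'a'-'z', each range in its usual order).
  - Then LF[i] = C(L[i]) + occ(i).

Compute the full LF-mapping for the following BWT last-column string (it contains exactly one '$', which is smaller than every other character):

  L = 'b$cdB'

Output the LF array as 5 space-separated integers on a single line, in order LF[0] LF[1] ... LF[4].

Char counts: '$':1, 'B':1, 'b':1, 'c':1, 'd':1
C (first-col start): C('$')=0, C('B')=1, C('b')=2, C('c')=3, C('d')=4
L[0]='b': occ=0, LF[0]=C('b')+0=2+0=2
L[1]='$': occ=0, LF[1]=C('$')+0=0+0=0
L[2]='c': occ=0, LF[2]=C('c')+0=3+0=3
L[3]='d': occ=0, LF[3]=C('d')+0=4+0=4
L[4]='B': occ=0, LF[4]=C('B')+0=1+0=1

Answer: 2 0 3 4 1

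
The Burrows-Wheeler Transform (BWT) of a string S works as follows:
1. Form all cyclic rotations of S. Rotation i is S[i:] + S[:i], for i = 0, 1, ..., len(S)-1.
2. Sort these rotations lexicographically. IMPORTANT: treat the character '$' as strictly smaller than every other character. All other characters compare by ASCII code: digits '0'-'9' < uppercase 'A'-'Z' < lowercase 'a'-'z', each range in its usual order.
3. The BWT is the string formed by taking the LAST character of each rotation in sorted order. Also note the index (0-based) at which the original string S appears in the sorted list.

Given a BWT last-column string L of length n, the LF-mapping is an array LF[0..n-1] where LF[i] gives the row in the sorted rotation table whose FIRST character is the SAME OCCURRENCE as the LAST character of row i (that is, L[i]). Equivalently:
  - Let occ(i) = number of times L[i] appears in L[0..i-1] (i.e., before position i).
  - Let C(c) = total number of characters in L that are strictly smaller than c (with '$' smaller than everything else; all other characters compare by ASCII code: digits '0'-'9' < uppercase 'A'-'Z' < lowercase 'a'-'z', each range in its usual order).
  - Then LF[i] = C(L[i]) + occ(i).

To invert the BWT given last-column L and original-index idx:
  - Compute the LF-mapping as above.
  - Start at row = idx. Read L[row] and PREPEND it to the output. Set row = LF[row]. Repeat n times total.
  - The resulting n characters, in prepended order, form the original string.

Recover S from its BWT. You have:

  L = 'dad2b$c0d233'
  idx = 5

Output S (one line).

Answer: 3dca0b3d22d$

Derivation:
LF mapping: 9 6 10 2 7 0 8 1 11 3 4 5
Walk LF starting at row 5, prepending L[row]:
  step 1: row=5, L[5]='$', prepend. Next row=LF[5]=0
  step 2: row=0, L[0]='d', prepend. Next row=LF[0]=9
  step 3: row=9, L[9]='2', prepend. Next row=LF[9]=3
  step 4: row=3, L[3]='2', prepend. Next row=LF[3]=2
  step 5: row=2, L[2]='d', prepend. Next row=LF[2]=10
  step 6: row=10, L[10]='3', prepend. Next row=LF[10]=4
  step 7: row=4, L[4]='b', prepend. Next row=LF[4]=7
  step 8: row=7, L[7]='0', prepend. Next row=LF[7]=1
  step 9: row=1, L[1]='a', prepend. Next row=LF[1]=6
  step 10: row=6, L[6]='c', prepend. Next row=LF[6]=8
  step 11: row=8, L[8]='d', prepend. Next row=LF[8]=11
  step 12: row=11, L[11]='3', prepend. Next row=LF[11]=5
Reversed output: 3dca0b3d22d$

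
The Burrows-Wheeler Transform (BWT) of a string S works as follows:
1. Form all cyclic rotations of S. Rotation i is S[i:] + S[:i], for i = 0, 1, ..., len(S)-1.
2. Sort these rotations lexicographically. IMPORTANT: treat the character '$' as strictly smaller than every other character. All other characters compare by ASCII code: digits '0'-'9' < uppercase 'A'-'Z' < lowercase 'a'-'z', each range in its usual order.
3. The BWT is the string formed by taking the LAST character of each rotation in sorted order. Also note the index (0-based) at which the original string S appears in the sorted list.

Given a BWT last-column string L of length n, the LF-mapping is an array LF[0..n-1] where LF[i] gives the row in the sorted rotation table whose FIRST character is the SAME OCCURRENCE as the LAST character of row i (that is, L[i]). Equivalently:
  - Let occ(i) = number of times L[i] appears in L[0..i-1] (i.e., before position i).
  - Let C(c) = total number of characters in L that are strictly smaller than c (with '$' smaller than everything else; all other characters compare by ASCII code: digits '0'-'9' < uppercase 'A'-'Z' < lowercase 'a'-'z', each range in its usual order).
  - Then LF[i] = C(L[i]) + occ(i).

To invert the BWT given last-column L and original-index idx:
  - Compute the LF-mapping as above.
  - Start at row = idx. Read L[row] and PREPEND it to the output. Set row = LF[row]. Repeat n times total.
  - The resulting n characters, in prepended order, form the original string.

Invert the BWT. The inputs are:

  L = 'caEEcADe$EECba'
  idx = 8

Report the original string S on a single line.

Answer: aAEDEaeEbcECc$

Derivation:
LF mapping: 11 8 4 5 12 1 3 13 0 6 7 2 10 9
Walk LF starting at row 8, prepending L[row]:
  step 1: row=8, L[8]='$', prepend. Next row=LF[8]=0
  step 2: row=0, L[0]='c', prepend. Next row=LF[0]=11
  step 3: row=11, L[11]='C', prepend. Next row=LF[11]=2
  step 4: row=2, L[2]='E', prepend. Next row=LF[2]=4
  step 5: row=4, L[4]='c', prepend. Next row=LF[4]=12
  step 6: row=12, L[12]='b', prepend. Next row=LF[12]=10
  step 7: row=10, L[10]='E', prepend. Next row=LF[10]=7
  step 8: row=7, L[7]='e', prepend. Next row=LF[7]=13
  step 9: row=13, L[13]='a', prepend. Next row=LF[13]=9
  step 10: row=9, L[9]='E', prepend. Next row=LF[9]=6
  step 11: row=6, L[6]='D', prepend. Next row=LF[6]=3
  step 12: row=3, L[3]='E', prepend. Next row=LF[3]=5
  step 13: row=5, L[5]='A', prepend. Next row=LF[5]=1
  step 14: row=1, L[1]='a', prepend. Next row=LF[1]=8
Reversed output: aAEDEaeEbcECc$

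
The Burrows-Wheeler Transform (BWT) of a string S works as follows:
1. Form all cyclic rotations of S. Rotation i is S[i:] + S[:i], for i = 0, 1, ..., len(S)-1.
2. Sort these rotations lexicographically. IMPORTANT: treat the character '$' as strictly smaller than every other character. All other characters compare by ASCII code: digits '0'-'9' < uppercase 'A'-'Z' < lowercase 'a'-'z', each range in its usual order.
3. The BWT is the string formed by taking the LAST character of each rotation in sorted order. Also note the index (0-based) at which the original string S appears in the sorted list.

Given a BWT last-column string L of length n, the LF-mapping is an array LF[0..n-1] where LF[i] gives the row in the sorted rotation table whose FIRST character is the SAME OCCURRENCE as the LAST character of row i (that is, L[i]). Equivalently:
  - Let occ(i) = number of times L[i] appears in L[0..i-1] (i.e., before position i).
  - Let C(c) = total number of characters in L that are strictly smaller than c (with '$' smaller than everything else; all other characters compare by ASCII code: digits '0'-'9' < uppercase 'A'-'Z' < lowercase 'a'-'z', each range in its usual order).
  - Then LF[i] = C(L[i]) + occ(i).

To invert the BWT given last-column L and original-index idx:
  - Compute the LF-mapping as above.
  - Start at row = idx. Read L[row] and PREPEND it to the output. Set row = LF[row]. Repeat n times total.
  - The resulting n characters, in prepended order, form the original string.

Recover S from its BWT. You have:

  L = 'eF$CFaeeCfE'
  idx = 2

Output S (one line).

Answer: CeaFFCEfee$

Derivation:
LF mapping: 7 4 0 1 5 6 8 9 2 10 3
Walk LF starting at row 2, prepending L[row]:
  step 1: row=2, L[2]='$', prepend. Next row=LF[2]=0
  step 2: row=0, L[0]='e', prepend. Next row=LF[0]=7
  step 3: row=7, L[7]='e', prepend. Next row=LF[7]=9
  step 4: row=9, L[9]='f', prepend. Next row=LF[9]=10
  step 5: row=10, L[10]='E', prepend. Next row=LF[10]=3
  step 6: row=3, L[3]='C', prepend. Next row=LF[3]=1
  step 7: row=1, L[1]='F', prepend. Next row=LF[1]=4
  step 8: row=4, L[4]='F', prepend. Next row=LF[4]=5
  step 9: row=5, L[5]='a', prepend. Next row=LF[5]=6
  step 10: row=6, L[6]='e', prepend. Next row=LF[6]=8
  step 11: row=8, L[8]='C', prepend. Next row=LF[8]=2
Reversed output: CeaFFCEfee$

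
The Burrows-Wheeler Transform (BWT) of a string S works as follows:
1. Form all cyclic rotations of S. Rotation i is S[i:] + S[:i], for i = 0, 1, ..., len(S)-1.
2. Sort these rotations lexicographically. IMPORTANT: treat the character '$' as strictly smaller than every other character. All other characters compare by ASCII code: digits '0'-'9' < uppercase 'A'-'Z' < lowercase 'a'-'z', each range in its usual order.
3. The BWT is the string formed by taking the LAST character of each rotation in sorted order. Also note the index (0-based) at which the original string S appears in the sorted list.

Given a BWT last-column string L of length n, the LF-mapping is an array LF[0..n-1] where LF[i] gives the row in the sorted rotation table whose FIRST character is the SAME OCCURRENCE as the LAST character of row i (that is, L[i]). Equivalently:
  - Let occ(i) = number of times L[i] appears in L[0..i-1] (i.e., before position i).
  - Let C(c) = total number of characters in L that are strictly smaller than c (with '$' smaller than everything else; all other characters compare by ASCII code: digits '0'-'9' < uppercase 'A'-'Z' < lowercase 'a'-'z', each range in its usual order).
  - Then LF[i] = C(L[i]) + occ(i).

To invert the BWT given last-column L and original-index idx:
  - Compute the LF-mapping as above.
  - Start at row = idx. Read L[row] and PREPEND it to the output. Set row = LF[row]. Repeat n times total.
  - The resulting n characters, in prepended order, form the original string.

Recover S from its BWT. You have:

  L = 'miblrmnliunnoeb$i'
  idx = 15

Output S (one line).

LF mapping: 9 4 1 7 15 10 11 8 5 16 12 13 14 3 2 0 6
Walk LF starting at row 15, prepending L[row]:
  step 1: row=15, L[15]='$', prepend. Next row=LF[15]=0
  step 2: row=0, L[0]='m', prepend. Next row=LF[0]=9
  step 3: row=9, L[9]='u', prepend. Next row=LF[9]=16
  step 4: row=16, L[16]='i', prepend. Next row=LF[16]=6
  step 5: row=6, L[6]='n', prepend. Next row=LF[6]=11
  step 6: row=11, L[11]='n', prepend. Next row=LF[11]=13
  step 7: row=13, L[13]='e', prepend. Next row=LF[13]=3
  step 8: row=3, L[3]='l', prepend. Next row=LF[3]=7
  step 9: row=7, L[7]='l', prepend. Next row=LF[7]=8
  step 10: row=8, L[8]='i', prepend. Next row=LF[8]=5
  step 11: row=5, L[5]='m', prepend. Next row=LF[5]=10
  step 12: row=10, L[10]='n', prepend. Next row=LF[10]=12
  step 13: row=12, L[12]='o', prepend. Next row=LF[12]=14
  step 14: row=14, L[14]='b', prepend. Next row=LF[14]=2
  step 15: row=2, L[2]='b', prepend. Next row=LF[2]=1
  step 16: row=1, L[1]='i', prepend. Next row=LF[1]=4
  step 17: row=4, L[4]='r', prepend. Next row=LF[4]=15
Reversed output: ribbonmillennium$

Answer: ribbonmillennium$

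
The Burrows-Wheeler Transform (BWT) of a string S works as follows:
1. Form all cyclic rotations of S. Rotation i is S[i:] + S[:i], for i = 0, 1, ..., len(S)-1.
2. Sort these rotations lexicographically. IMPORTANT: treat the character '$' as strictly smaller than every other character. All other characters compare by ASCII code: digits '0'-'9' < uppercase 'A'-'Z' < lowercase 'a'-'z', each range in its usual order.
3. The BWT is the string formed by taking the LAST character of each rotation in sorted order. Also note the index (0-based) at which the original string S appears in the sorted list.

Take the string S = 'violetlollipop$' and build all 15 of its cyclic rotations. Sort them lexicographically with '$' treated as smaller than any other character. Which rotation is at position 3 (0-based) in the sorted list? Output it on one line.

Answer: ipop$violetloll

Derivation:
All 15 rotations (rotation i = S[i:]+S[:i]):
  rot[0] = violetlollipop$
  rot[1] = ioletlollipop$v
  rot[2] = oletlollipop$vi
  rot[3] = letlollipop$vio
  rot[4] = etlollipop$viol
  rot[5] = tlollipop$viole
  rot[6] = lollipop$violet
  rot[7] = ollipop$violetl
  rot[8] = llipop$violetlo
  rot[9] = lipop$violetlol
  rot[10] = ipop$violetloll
  rot[11] = pop$violetlolli
  rot[12] = op$violetlollip
  rot[13] = p$violetlollipo
  rot[14] = $violetlollipop
Sorted (with $ < everything):
  sorted[0] = $violetlollipop
  sorted[1] = etlollipop$viol
  sorted[2] = ioletlollipop$v
  sorted[3] = ipop$violetloll
  sorted[4] = letlollipop$vio
  sorted[5] = lipop$violetlol
  sorted[6] = llipop$violetlo
  sorted[7] = lollipop$violet
  sorted[8] = oletlollipop$vi
  sorted[9] = ollipop$violetl
  sorted[10] = op$violetlollip
  sorted[11] = p$violetlollipo
  sorted[12] = pop$violetlolli
  sorted[13] = tlollipop$viole
  sorted[14] = violetlollipop$
sorted[3] = ipop$violetloll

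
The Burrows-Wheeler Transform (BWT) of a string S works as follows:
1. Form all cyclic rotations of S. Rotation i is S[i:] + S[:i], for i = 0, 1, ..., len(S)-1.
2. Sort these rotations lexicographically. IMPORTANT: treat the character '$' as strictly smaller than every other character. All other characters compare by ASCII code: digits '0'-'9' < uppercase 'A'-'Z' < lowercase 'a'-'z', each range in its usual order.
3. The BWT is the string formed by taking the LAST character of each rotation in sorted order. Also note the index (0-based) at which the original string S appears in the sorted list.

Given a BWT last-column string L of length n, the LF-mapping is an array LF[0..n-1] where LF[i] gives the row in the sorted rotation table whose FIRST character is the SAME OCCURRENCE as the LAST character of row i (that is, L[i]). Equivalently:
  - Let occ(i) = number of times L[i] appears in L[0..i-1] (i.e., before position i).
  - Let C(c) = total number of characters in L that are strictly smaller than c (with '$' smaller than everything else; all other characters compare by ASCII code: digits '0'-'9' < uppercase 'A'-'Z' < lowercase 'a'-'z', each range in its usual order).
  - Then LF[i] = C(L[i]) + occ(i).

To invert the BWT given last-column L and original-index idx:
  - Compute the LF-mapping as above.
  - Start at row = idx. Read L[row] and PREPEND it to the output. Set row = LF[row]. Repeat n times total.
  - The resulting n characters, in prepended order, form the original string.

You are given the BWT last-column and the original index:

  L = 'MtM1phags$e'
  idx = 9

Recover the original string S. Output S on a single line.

LF mapping: 2 10 3 1 8 7 4 6 9 0 5
Walk LF starting at row 9, prepending L[row]:
  step 1: row=9, L[9]='$', prepend. Next row=LF[9]=0
  step 2: row=0, L[0]='M', prepend. Next row=LF[0]=2
  step 3: row=2, L[2]='M', prepend. Next row=LF[2]=3
  step 4: row=3, L[3]='1', prepend. Next row=LF[3]=1
  step 5: row=1, L[1]='t', prepend. Next row=LF[1]=10
  step 6: row=10, L[10]='e', prepend. Next row=LF[10]=5
  step 7: row=5, L[5]='h', prepend. Next row=LF[5]=7
  step 8: row=7, L[7]='g', prepend. Next row=LF[7]=6
  step 9: row=6, L[6]='a', prepend. Next row=LF[6]=4
  step 10: row=4, L[4]='p', prepend. Next row=LF[4]=8
  step 11: row=8, L[8]='s', prepend. Next row=LF[8]=9
Reversed output: spaghet1MM$

Answer: spaghet1MM$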